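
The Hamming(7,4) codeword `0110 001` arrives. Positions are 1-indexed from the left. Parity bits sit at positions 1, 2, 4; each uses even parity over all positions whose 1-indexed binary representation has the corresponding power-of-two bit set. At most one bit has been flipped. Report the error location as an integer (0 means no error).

6

s1: b1⊕b3⊕b5⊕b7 = 0⊕1⊕0⊕1 = 0
s2: b2⊕b3⊕b6⊕b7 = 1⊕1⊕0⊕1 = 1
s4: b4⊕b5⊕b6⊕b7 = 0⊕0⊕0⊕1 = 1
Syndrome (s4...s1) = 110 → position 6.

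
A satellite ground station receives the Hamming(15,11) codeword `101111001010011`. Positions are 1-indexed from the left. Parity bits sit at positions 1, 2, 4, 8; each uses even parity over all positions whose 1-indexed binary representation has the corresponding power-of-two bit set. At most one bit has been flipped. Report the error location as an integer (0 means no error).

6

s1: b1⊕b3⊕b5⊕b7⊕b9⊕b11⊕b13⊕b15 = 1⊕1⊕1⊕0⊕1⊕1⊕0⊕1 = 0
s2: b2⊕b3⊕b6⊕b7⊕b10⊕b11⊕b14⊕b15 = 0⊕1⊕1⊕0⊕0⊕1⊕1⊕1 = 1
s4: b4⊕b5⊕b6⊕b7⊕b12⊕b13⊕b14⊕b15 = 1⊕1⊕1⊕0⊕0⊕0⊕1⊕1 = 1
s8: b8⊕b9⊕b10⊕b11⊕b12⊕b13⊕b14⊕b15 = 0⊕1⊕0⊕1⊕0⊕0⊕1⊕1 = 0
Syndrome (s8...s1) = 0110 → position 6.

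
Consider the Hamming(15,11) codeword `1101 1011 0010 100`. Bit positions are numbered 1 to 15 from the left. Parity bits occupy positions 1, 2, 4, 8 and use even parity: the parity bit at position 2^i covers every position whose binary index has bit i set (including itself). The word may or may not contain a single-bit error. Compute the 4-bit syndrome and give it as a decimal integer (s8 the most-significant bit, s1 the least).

s1: b1⊕b3⊕b5⊕b7⊕b9⊕b11⊕b13⊕b15 = 1⊕0⊕1⊕1⊕0⊕1⊕1⊕0 = 1
s2: b2⊕b3⊕b6⊕b7⊕b10⊕b11⊕b14⊕b15 = 1⊕0⊕0⊕1⊕0⊕1⊕0⊕0 = 1
s4: b4⊕b5⊕b6⊕b7⊕b12⊕b13⊕b14⊕b15 = 1⊕1⊕0⊕1⊕0⊕1⊕0⊕0 = 0
s8: b8⊕b9⊕b10⊕b11⊕b12⊕b13⊕b14⊕b15 = 1⊕0⊕0⊕1⊕0⊕1⊕0⊕0 = 1
Syndrome (s8...s1) = 1011 → position 11.

11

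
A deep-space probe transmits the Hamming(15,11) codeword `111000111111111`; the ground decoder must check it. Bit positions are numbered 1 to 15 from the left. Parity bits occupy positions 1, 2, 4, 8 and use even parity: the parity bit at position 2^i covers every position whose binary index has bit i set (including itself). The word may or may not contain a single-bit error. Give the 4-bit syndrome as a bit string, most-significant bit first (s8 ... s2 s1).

0111

s1: b1⊕b3⊕b5⊕b7⊕b9⊕b11⊕b13⊕b15 = 1⊕1⊕0⊕1⊕1⊕1⊕1⊕1 = 1
s2: b2⊕b3⊕b6⊕b7⊕b10⊕b11⊕b14⊕b15 = 1⊕1⊕0⊕1⊕1⊕1⊕1⊕1 = 1
s4: b4⊕b5⊕b6⊕b7⊕b12⊕b13⊕b14⊕b15 = 0⊕0⊕0⊕1⊕1⊕1⊕1⊕1 = 1
s8: b8⊕b9⊕b10⊕b11⊕b12⊕b13⊕b14⊕b15 = 1⊕1⊕1⊕1⊕1⊕1⊕1⊕1 = 0
Syndrome (s8...s1) = 0111 → position 7.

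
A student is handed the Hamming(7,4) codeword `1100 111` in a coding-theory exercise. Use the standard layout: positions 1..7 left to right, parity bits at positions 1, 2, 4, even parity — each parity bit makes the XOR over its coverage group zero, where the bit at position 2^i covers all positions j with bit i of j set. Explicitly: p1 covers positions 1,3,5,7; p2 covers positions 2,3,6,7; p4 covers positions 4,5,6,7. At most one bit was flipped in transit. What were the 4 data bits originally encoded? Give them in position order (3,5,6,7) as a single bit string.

0110

s1: b1⊕b3⊕b5⊕b7 = 1⊕0⊕1⊕1 = 1
s2: b2⊕b3⊕b6⊕b7 = 1⊕0⊕1⊕1 = 1
s4: b4⊕b5⊕b6⊕b7 = 0⊕1⊕1⊕1 = 1
Syndrome (s4...s1) = 111 → position 7.
Flip bit 7: corrected codeword = 1100110
Data bits at positions 3,5,6,7: 0110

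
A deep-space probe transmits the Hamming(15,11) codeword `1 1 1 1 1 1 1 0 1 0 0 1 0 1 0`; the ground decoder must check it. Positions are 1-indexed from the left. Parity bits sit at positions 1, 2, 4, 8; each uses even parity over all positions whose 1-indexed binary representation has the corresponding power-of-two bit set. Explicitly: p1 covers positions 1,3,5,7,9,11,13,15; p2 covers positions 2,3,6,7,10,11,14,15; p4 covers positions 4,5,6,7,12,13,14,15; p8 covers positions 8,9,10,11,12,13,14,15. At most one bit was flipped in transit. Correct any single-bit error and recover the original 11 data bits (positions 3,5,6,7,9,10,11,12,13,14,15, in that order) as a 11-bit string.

s1: b1⊕b3⊕b5⊕b7⊕b9⊕b11⊕b13⊕b15 = 1⊕1⊕1⊕1⊕1⊕0⊕0⊕0 = 1
s2: b2⊕b3⊕b6⊕b7⊕b10⊕b11⊕b14⊕b15 = 1⊕1⊕1⊕1⊕0⊕0⊕1⊕0 = 1
s4: b4⊕b5⊕b6⊕b7⊕b12⊕b13⊕b14⊕b15 = 1⊕1⊕1⊕1⊕1⊕0⊕1⊕0 = 0
s8: b8⊕b9⊕b10⊕b11⊕b12⊕b13⊕b14⊕b15 = 0⊕1⊕0⊕0⊕1⊕0⊕1⊕0 = 1
Syndrome (s8...s1) = 1011 → position 11.
Flip bit 11: corrected codeword = 111111101011010
Data bits at positions 3,5,6,7,9,10,11,12,13,14,15: 11111011010

11111011010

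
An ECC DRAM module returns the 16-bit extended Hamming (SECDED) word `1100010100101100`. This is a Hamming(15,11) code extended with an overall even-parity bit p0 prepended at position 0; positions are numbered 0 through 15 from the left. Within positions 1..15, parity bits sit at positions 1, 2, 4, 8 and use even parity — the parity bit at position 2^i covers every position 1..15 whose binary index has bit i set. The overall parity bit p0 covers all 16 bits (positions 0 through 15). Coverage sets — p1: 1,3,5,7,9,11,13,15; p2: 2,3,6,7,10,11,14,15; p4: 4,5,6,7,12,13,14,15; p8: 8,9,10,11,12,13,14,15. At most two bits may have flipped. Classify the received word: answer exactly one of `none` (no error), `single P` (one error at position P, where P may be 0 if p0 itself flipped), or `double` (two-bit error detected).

s1: b1⊕b3⊕b5⊕b7⊕b9⊕b11⊕b13⊕b15 = 1⊕0⊕1⊕1⊕0⊕0⊕1⊕0 = 0
s2: b2⊕b3⊕b6⊕b7⊕b10⊕b11⊕b14⊕b15 = 0⊕0⊕0⊕1⊕1⊕0⊕0⊕0 = 0
s4: b4⊕b5⊕b6⊕b7⊕b12⊕b13⊕b14⊕b15 = 0⊕1⊕0⊕1⊕1⊕1⊕0⊕0 = 0
s8: b8⊕b9⊕b10⊕b11⊕b12⊕b13⊕b14⊕b15 = 0⊕0⊕1⊕0⊕1⊕1⊕0⊕0 = 1
Syndrome (s8...s1) = 1000 → position 8.
Overall parity (XOR of all 16 bits, including p0): 1⊕1⊕0⊕0⊕0⊕1⊕0⊕1⊕0⊕0⊕1⊕0⊕1⊕1⊕0⊕0 = 1
Overall=1, syndrome position=8 → single-bit error at position 8.

single 8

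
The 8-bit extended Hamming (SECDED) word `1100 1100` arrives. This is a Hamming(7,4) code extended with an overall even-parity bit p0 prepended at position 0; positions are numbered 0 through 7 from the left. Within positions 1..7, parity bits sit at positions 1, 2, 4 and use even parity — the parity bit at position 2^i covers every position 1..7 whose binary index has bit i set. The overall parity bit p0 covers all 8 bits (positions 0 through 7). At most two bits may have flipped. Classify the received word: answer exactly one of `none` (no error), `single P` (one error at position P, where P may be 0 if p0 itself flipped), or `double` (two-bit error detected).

none

s1: b1⊕b3⊕b5⊕b7 = 1⊕0⊕1⊕0 = 0
s2: b2⊕b3⊕b6⊕b7 = 0⊕0⊕0⊕0 = 0
s4: b4⊕b5⊕b6⊕b7 = 1⊕1⊕0⊕0 = 0
Syndrome (s4...s1) = 000 → position 0 (no error).
Overall parity (XOR of all 8 bits, including p0): 1⊕1⊕0⊕0⊕1⊕1⊕0⊕0 = 0
Overall=0, syndrome position=0 → no error.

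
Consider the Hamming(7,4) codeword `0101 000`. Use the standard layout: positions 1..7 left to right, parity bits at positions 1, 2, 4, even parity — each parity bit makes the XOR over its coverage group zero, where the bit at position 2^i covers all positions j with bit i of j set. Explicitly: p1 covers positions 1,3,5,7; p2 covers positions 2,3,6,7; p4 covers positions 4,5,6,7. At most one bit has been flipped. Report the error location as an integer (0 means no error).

6

s1: b1⊕b3⊕b5⊕b7 = 0⊕0⊕0⊕0 = 0
s2: b2⊕b3⊕b6⊕b7 = 1⊕0⊕0⊕0 = 1
s4: b4⊕b5⊕b6⊕b7 = 1⊕0⊕0⊕0 = 1
Syndrome (s4...s1) = 110 → position 6.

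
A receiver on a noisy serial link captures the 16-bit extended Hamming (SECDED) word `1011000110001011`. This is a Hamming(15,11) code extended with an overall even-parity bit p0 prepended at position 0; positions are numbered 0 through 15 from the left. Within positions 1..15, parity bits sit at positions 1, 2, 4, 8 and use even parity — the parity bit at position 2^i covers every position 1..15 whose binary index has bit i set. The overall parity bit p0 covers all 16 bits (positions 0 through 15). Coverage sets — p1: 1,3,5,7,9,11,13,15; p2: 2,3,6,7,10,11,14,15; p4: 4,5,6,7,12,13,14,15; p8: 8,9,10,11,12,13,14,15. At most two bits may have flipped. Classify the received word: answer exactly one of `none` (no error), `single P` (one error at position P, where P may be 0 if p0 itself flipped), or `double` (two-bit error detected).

double

s1: b1⊕b3⊕b5⊕b7⊕b9⊕b11⊕b13⊕b15 = 0⊕1⊕0⊕1⊕0⊕0⊕0⊕1 = 1
s2: b2⊕b3⊕b6⊕b7⊕b10⊕b11⊕b14⊕b15 = 1⊕1⊕0⊕1⊕0⊕0⊕1⊕1 = 1
s4: b4⊕b5⊕b6⊕b7⊕b12⊕b13⊕b14⊕b15 = 0⊕0⊕0⊕1⊕1⊕0⊕1⊕1 = 0
s8: b8⊕b9⊕b10⊕b11⊕b12⊕b13⊕b14⊕b15 = 1⊕0⊕0⊕0⊕1⊕0⊕1⊕1 = 0
Syndrome (s8...s1) = 0011 → position 3.
Overall parity (XOR of all 16 bits, including p0): 1⊕0⊕1⊕1⊕0⊕0⊕0⊕1⊕1⊕0⊕0⊕0⊕1⊕0⊕1⊕1 = 0
Overall=0, syndrome position=3 → double-bit error detected (uncorrectable).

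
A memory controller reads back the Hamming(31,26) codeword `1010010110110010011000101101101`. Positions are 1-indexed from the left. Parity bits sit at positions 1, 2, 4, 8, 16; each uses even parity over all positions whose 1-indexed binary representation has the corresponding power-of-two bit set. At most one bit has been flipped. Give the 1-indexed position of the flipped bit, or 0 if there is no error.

6

s1: b1⊕b3⊕b5⊕b7⊕b9⊕b11⊕b13⊕b15⊕b17⊕b19⊕b21⊕b23⊕b25⊕b27⊕b29⊕b31 = 1⊕1⊕0⊕0⊕1⊕1⊕0⊕1⊕0⊕1⊕0⊕1⊕1⊕0⊕1⊕1 = 0
s2: b2⊕b3⊕b6⊕b7⊕b10⊕b11⊕b14⊕b15⊕b18⊕b19⊕b22⊕b23⊕b26⊕b27⊕b30⊕b31 = 0⊕1⊕1⊕0⊕0⊕1⊕0⊕1⊕1⊕1⊕0⊕1⊕1⊕0⊕0⊕1 = 1
s4: b4⊕b5⊕b6⊕b7⊕b12⊕b13⊕b14⊕b15⊕b20⊕b21⊕b22⊕b23⊕b28⊕b29⊕b30⊕b31 = 0⊕0⊕1⊕0⊕1⊕0⊕0⊕1⊕0⊕0⊕0⊕1⊕1⊕1⊕0⊕1 = 1
s8: b8⊕b9⊕b10⊕b11⊕b12⊕b13⊕b14⊕b15⊕b24⊕b25⊕b26⊕b27⊕b28⊕b29⊕b30⊕b31 = 1⊕1⊕0⊕1⊕1⊕0⊕0⊕1⊕0⊕1⊕1⊕0⊕1⊕1⊕0⊕1 = 0
s16: b16⊕b17⊕b18⊕b19⊕b20⊕b21⊕b22⊕b23⊕b24⊕b25⊕b26⊕b27⊕b28⊕b29⊕b30⊕b31 = 0⊕0⊕1⊕1⊕0⊕0⊕0⊕1⊕0⊕1⊕1⊕0⊕1⊕1⊕0⊕1 = 0
Syndrome (s16...s1) = 00110 → position 6.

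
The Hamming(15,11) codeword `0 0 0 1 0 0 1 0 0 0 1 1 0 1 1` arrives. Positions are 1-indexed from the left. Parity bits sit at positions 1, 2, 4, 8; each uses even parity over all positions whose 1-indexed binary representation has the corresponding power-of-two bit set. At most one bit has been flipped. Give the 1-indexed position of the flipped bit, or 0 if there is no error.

5

s1: b1⊕b3⊕b5⊕b7⊕b9⊕b11⊕b13⊕b15 = 0⊕0⊕0⊕1⊕0⊕1⊕0⊕1 = 1
s2: b2⊕b3⊕b6⊕b7⊕b10⊕b11⊕b14⊕b15 = 0⊕0⊕0⊕1⊕0⊕1⊕1⊕1 = 0
s4: b4⊕b5⊕b6⊕b7⊕b12⊕b13⊕b14⊕b15 = 1⊕0⊕0⊕1⊕1⊕0⊕1⊕1 = 1
s8: b8⊕b9⊕b10⊕b11⊕b12⊕b13⊕b14⊕b15 = 0⊕0⊕0⊕1⊕1⊕0⊕1⊕1 = 0
Syndrome (s8...s1) = 0101 → position 5.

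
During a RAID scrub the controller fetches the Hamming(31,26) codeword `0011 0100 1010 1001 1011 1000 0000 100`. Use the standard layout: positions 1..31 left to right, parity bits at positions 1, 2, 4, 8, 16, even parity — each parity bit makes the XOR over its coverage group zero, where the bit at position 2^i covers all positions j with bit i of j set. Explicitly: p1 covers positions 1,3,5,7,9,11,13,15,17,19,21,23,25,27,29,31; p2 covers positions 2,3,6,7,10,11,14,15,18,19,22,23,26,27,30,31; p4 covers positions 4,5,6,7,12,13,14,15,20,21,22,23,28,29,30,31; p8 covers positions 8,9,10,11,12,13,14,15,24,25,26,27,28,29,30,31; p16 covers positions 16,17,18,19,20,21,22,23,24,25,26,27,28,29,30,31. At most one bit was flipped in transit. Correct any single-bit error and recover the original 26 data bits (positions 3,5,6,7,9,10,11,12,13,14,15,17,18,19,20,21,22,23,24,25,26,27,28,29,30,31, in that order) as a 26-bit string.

s1: b1⊕b3⊕b5⊕b7⊕b9⊕b11⊕b13⊕b15⊕b17⊕b19⊕b21⊕b23⊕b25⊕b27⊕b29⊕b31 = 0⊕1⊕0⊕0⊕1⊕1⊕1⊕0⊕1⊕1⊕1⊕0⊕0⊕0⊕1⊕0 = 0
s2: b2⊕b3⊕b6⊕b7⊕b10⊕b11⊕b14⊕b15⊕b18⊕b19⊕b22⊕b23⊕b26⊕b27⊕b30⊕b31 = 0⊕1⊕1⊕0⊕0⊕1⊕0⊕0⊕0⊕1⊕0⊕0⊕0⊕0⊕0⊕0 = 0
s4: b4⊕b5⊕b6⊕b7⊕b12⊕b13⊕b14⊕b15⊕b20⊕b21⊕b22⊕b23⊕b28⊕b29⊕b30⊕b31 = 1⊕0⊕1⊕0⊕0⊕1⊕0⊕0⊕1⊕1⊕0⊕0⊕0⊕1⊕0⊕0 = 0
s8: b8⊕b9⊕b10⊕b11⊕b12⊕b13⊕b14⊕b15⊕b24⊕b25⊕b26⊕b27⊕b28⊕b29⊕b30⊕b31 = 0⊕1⊕0⊕1⊕0⊕1⊕0⊕0⊕0⊕0⊕0⊕0⊕0⊕1⊕0⊕0 = 0
s16: b16⊕b17⊕b18⊕b19⊕b20⊕b21⊕b22⊕b23⊕b24⊕b25⊕b26⊕b27⊕b28⊕b29⊕b30⊕b31 = 1⊕1⊕0⊕1⊕1⊕1⊕0⊕0⊕0⊕0⊕0⊕0⊕0⊕1⊕0⊕0 = 0
Syndrome (s16...s1) = 00000 → position 0 (no error).
No correction needed.
Data bits at positions 3,5,6,7,9,10,11,12,13,14,15,17,18,19,20,21,22,23,24,25,26,27,28,29,30,31: 10101010100101110000000100

10101010100101110000000100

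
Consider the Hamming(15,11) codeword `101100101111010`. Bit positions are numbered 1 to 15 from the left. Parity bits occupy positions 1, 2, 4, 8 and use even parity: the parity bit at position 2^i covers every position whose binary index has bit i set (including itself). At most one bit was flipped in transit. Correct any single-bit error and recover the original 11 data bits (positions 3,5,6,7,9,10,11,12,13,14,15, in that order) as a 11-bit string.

10011101010

s1: b1⊕b3⊕b5⊕b7⊕b9⊕b11⊕b13⊕b15 = 1⊕1⊕0⊕1⊕1⊕1⊕0⊕0 = 1
s2: b2⊕b3⊕b6⊕b7⊕b10⊕b11⊕b14⊕b15 = 0⊕1⊕0⊕1⊕1⊕1⊕1⊕0 = 1
s4: b4⊕b5⊕b6⊕b7⊕b12⊕b13⊕b14⊕b15 = 1⊕0⊕0⊕1⊕1⊕0⊕1⊕0 = 0
s8: b8⊕b9⊕b10⊕b11⊕b12⊕b13⊕b14⊕b15 = 0⊕1⊕1⊕1⊕1⊕0⊕1⊕0 = 1
Syndrome (s8...s1) = 1011 → position 11.
Flip bit 11: corrected codeword = 101100101101010
Data bits at positions 3,5,6,7,9,10,11,12,13,14,15: 10011101010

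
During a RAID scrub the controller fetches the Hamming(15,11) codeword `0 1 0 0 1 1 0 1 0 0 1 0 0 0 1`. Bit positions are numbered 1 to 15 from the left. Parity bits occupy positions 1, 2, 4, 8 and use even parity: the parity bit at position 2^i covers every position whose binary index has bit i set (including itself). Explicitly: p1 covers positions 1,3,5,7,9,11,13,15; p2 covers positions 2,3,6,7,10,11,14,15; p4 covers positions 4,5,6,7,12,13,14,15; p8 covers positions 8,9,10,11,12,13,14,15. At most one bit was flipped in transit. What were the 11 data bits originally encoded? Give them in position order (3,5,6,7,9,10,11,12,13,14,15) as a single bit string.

s1: b1⊕b3⊕b5⊕b7⊕b9⊕b11⊕b13⊕b15 = 0⊕0⊕1⊕0⊕0⊕1⊕0⊕1 = 1
s2: b2⊕b3⊕b6⊕b7⊕b10⊕b11⊕b14⊕b15 = 1⊕0⊕1⊕0⊕0⊕1⊕0⊕1 = 0
s4: b4⊕b5⊕b6⊕b7⊕b12⊕b13⊕b14⊕b15 = 0⊕1⊕1⊕0⊕0⊕0⊕0⊕1 = 1
s8: b8⊕b9⊕b10⊕b11⊕b12⊕b13⊕b14⊕b15 = 1⊕0⊕0⊕1⊕0⊕0⊕0⊕1 = 1
Syndrome (s8...s1) = 1101 → position 13.
Flip bit 13: corrected codeword = 010011010010101
Data bits at positions 3,5,6,7,9,10,11,12,13,14,15: 01100010101

01100010101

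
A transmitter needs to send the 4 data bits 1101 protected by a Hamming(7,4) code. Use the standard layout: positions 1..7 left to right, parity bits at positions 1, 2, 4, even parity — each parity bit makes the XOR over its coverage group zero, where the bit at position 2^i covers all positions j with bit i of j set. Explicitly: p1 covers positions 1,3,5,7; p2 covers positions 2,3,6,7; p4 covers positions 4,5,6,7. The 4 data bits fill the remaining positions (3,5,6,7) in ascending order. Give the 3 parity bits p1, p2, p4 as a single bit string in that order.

100

Place data bits at non-power-of-two positions: b3=1, b5=1, b6=0, b7=1.
p1 = XOR of data positions {3,5,7} = 1⊕1⊕1 = 1
p2 = XOR of data positions {3,6,7} = 1⊕0⊕1 = 0
p4 = XOR of data positions {5,6,7} = 1⊕0⊕1 = 0
Parity bits p1,p2,p4 = 100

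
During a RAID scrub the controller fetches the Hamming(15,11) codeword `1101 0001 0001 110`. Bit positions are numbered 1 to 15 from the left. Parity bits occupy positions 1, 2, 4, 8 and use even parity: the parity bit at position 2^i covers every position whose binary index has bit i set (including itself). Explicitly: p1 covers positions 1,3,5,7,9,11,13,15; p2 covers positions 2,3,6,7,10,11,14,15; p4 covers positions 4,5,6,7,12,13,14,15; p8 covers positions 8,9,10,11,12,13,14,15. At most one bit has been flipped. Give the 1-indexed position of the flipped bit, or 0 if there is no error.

0

s1: b1⊕b3⊕b5⊕b7⊕b9⊕b11⊕b13⊕b15 = 1⊕0⊕0⊕0⊕0⊕0⊕1⊕0 = 0
s2: b2⊕b3⊕b6⊕b7⊕b10⊕b11⊕b14⊕b15 = 1⊕0⊕0⊕0⊕0⊕0⊕1⊕0 = 0
s4: b4⊕b5⊕b6⊕b7⊕b12⊕b13⊕b14⊕b15 = 1⊕0⊕0⊕0⊕1⊕1⊕1⊕0 = 0
s8: b8⊕b9⊕b10⊕b11⊕b12⊕b13⊕b14⊕b15 = 1⊕0⊕0⊕0⊕1⊕1⊕1⊕0 = 0
Syndrome (s8...s1) = 0000 → position 0 (no error).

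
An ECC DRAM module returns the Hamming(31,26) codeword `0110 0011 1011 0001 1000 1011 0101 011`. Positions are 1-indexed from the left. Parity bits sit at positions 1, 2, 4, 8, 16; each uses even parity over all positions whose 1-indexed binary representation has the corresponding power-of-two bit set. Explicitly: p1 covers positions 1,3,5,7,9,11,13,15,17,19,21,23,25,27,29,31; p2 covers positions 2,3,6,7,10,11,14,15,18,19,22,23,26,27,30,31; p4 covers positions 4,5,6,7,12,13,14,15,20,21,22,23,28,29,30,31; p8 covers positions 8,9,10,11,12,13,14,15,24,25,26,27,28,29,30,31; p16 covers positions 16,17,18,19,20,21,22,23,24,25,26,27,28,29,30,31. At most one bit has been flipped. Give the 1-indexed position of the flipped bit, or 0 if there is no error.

28

s1: b1⊕b3⊕b5⊕b7⊕b9⊕b11⊕b13⊕b15⊕b17⊕b19⊕b21⊕b23⊕b25⊕b27⊕b29⊕b31 = 0⊕1⊕0⊕1⊕1⊕1⊕0⊕0⊕1⊕0⊕1⊕1⊕0⊕0⊕0⊕1 = 0
s2: b2⊕b3⊕b6⊕b7⊕b10⊕b11⊕b14⊕b15⊕b18⊕b19⊕b22⊕b23⊕b26⊕b27⊕b30⊕b31 = 1⊕1⊕0⊕1⊕0⊕1⊕0⊕0⊕0⊕0⊕0⊕1⊕1⊕0⊕1⊕1 = 0
s4: b4⊕b5⊕b6⊕b7⊕b12⊕b13⊕b14⊕b15⊕b20⊕b21⊕b22⊕b23⊕b28⊕b29⊕b30⊕b31 = 0⊕0⊕0⊕1⊕1⊕0⊕0⊕0⊕0⊕1⊕0⊕1⊕1⊕0⊕1⊕1 = 1
s8: b8⊕b9⊕b10⊕b11⊕b12⊕b13⊕b14⊕b15⊕b24⊕b25⊕b26⊕b27⊕b28⊕b29⊕b30⊕b31 = 1⊕1⊕0⊕1⊕1⊕0⊕0⊕0⊕1⊕0⊕1⊕0⊕1⊕0⊕1⊕1 = 1
s16: b16⊕b17⊕b18⊕b19⊕b20⊕b21⊕b22⊕b23⊕b24⊕b25⊕b26⊕b27⊕b28⊕b29⊕b30⊕b31 = 1⊕1⊕0⊕0⊕0⊕1⊕0⊕1⊕1⊕0⊕1⊕0⊕1⊕0⊕1⊕1 = 1
Syndrome (s16...s1) = 11100 → position 28.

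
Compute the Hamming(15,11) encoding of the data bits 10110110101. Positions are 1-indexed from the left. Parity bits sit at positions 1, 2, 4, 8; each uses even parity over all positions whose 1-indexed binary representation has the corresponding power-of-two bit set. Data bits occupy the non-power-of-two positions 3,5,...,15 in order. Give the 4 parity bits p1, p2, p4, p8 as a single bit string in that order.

1000

Place data bits at non-power-of-two positions: b3=1, b5=0, b6=1, b7=1, b9=0, b10=1, b11=1, b12=0, b13=1, b14=0, b15=1.
p1 = XOR of data positions {3,5,7,9,11,13,15} = 1⊕0⊕1⊕0⊕1⊕1⊕1 = 1
p2 = XOR of data positions {3,6,7,10,11,14,15} = 1⊕1⊕1⊕1⊕1⊕0⊕1 = 0
p4 = XOR of data positions {5,6,7,12,13,14,15} = 0⊕1⊕1⊕0⊕1⊕0⊕1 = 0
p8 = XOR of data positions {9,10,11,12,13,14,15} = 0⊕1⊕1⊕0⊕1⊕0⊕1 = 0
Parity bits p1,p2,p4,p8 = 1000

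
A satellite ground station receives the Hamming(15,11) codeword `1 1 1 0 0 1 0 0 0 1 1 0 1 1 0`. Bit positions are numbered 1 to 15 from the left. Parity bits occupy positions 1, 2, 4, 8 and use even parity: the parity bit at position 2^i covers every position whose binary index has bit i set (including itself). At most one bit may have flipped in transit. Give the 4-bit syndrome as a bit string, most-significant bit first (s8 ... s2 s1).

0100

s1: b1⊕b3⊕b5⊕b7⊕b9⊕b11⊕b13⊕b15 = 1⊕1⊕0⊕0⊕0⊕1⊕1⊕0 = 0
s2: b2⊕b3⊕b6⊕b7⊕b10⊕b11⊕b14⊕b15 = 1⊕1⊕1⊕0⊕1⊕1⊕1⊕0 = 0
s4: b4⊕b5⊕b6⊕b7⊕b12⊕b13⊕b14⊕b15 = 0⊕0⊕1⊕0⊕0⊕1⊕1⊕0 = 1
s8: b8⊕b9⊕b10⊕b11⊕b12⊕b13⊕b14⊕b15 = 0⊕0⊕1⊕1⊕0⊕1⊕1⊕0 = 0
Syndrome (s8...s1) = 0100 → position 4.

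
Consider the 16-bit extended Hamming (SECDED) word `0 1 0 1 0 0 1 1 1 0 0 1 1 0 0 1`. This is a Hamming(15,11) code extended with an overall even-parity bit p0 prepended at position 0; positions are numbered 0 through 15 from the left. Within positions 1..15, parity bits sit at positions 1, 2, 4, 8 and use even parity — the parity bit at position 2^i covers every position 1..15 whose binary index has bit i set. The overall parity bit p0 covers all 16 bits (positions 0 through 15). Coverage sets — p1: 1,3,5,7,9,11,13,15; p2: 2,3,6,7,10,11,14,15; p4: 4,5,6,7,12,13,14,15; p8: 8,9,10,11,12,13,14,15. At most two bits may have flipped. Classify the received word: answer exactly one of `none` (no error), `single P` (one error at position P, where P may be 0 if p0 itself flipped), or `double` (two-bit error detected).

double

s1: b1⊕b3⊕b5⊕b7⊕b9⊕b11⊕b13⊕b15 = 1⊕1⊕0⊕1⊕0⊕1⊕0⊕1 = 1
s2: b2⊕b3⊕b6⊕b7⊕b10⊕b11⊕b14⊕b15 = 0⊕1⊕1⊕1⊕0⊕1⊕0⊕1 = 1
s4: b4⊕b5⊕b6⊕b7⊕b12⊕b13⊕b14⊕b15 = 0⊕0⊕1⊕1⊕1⊕0⊕0⊕1 = 0
s8: b8⊕b9⊕b10⊕b11⊕b12⊕b13⊕b14⊕b15 = 1⊕0⊕0⊕1⊕1⊕0⊕0⊕1 = 0
Syndrome (s8...s1) = 0011 → position 3.
Overall parity (XOR of all 16 bits, including p0): 0⊕1⊕0⊕1⊕0⊕0⊕1⊕1⊕1⊕0⊕0⊕1⊕1⊕0⊕0⊕1 = 0
Overall=0, syndrome position=3 → double-bit error detected (uncorrectable).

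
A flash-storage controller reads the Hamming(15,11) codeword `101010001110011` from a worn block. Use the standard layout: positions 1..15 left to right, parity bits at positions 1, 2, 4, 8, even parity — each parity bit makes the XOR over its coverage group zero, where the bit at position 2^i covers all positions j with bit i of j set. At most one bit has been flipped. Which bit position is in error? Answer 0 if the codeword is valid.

s1: b1⊕b3⊕b5⊕b7⊕b9⊕b11⊕b13⊕b15 = 1⊕1⊕1⊕0⊕1⊕1⊕0⊕1 = 0
s2: b2⊕b3⊕b6⊕b7⊕b10⊕b11⊕b14⊕b15 = 0⊕1⊕0⊕0⊕1⊕1⊕1⊕1 = 1
s4: b4⊕b5⊕b6⊕b7⊕b12⊕b13⊕b14⊕b15 = 0⊕1⊕0⊕0⊕0⊕0⊕1⊕1 = 1
s8: b8⊕b9⊕b10⊕b11⊕b12⊕b13⊕b14⊕b15 = 0⊕1⊕1⊕1⊕0⊕0⊕1⊕1 = 1
Syndrome (s8...s1) = 1110 → position 14.

14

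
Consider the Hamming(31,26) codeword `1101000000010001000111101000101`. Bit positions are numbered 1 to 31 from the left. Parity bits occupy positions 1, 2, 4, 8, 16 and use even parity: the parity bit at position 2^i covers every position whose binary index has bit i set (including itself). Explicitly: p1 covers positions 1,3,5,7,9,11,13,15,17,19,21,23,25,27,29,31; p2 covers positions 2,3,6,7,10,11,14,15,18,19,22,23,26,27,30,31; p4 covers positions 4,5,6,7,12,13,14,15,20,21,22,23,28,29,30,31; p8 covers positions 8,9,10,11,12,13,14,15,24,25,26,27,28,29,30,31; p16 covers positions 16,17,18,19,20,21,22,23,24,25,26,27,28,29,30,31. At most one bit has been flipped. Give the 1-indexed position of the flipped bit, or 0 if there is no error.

s1: b1⊕b3⊕b5⊕b7⊕b9⊕b11⊕b13⊕b15⊕b17⊕b19⊕b21⊕b23⊕b25⊕b27⊕b29⊕b31 = 1⊕0⊕0⊕0⊕0⊕0⊕0⊕0⊕0⊕0⊕1⊕1⊕1⊕0⊕1⊕1 = 0
s2: b2⊕b3⊕b6⊕b7⊕b10⊕b11⊕b14⊕b15⊕b18⊕b19⊕b22⊕b23⊕b26⊕b27⊕b30⊕b31 = 1⊕0⊕0⊕0⊕0⊕0⊕0⊕0⊕0⊕0⊕1⊕1⊕0⊕0⊕0⊕1 = 0
s4: b4⊕b5⊕b6⊕b7⊕b12⊕b13⊕b14⊕b15⊕b20⊕b21⊕b22⊕b23⊕b28⊕b29⊕b30⊕b31 = 1⊕0⊕0⊕0⊕1⊕0⊕0⊕0⊕1⊕1⊕1⊕1⊕0⊕1⊕0⊕1 = 0
s8: b8⊕b9⊕b10⊕b11⊕b12⊕b13⊕b14⊕b15⊕b24⊕b25⊕b26⊕b27⊕b28⊕b29⊕b30⊕b31 = 0⊕0⊕0⊕0⊕1⊕0⊕0⊕0⊕0⊕1⊕0⊕0⊕0⊕1⊕0⊕1 = 0
s16: b16⊕b17⊕b18⊕b19⊕b20⊕b21⊕b22⊕b23⊕b24⊕b25⊕b26⊕b27⊕b28⊕b29⊕b30⊕b31 = 1⊕0⊕0⊕0⊕1⊕1⊕1⊕1⊕0⊕1⊕0⊕0⊕0⊕1⊕0⊕1 = 0
Syndrome (s16...s1) = 00000 → position 0 (no error).

0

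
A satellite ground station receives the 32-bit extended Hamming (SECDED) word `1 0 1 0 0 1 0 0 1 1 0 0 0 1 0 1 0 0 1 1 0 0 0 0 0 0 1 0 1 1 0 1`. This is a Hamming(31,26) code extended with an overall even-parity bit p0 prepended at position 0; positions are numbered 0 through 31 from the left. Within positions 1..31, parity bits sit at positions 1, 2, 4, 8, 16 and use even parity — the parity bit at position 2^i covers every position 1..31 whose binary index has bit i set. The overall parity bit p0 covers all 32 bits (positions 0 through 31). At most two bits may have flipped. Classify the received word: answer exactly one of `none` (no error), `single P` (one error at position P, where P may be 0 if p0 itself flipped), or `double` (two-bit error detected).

single 1

s1: b1⊕b3⊕b5⊕b7⊕b9⊕b11⊕b13⊕b15⊕b17⊕b19⊕b21⊕b23⊕b25⊕b27⊕b29⊕b31 = 0⊕0⊕1⊕0⊕1⊕0⊕1⊕1⊕0⊕1⊕0⊕0⊕0⊕0⊕1⊕1 = 1
s2: b2⊕b3⊕b6⊕b7⊕b10⊕b11⊕b14⊕b15⊕b18⊕b19⊕b22⊕b23⊕b26⊕b27⊕b30⊕b31 = 1⊕0⊕0⊕0⊕0⊕0⊕0⊕1⊕1⊕1⊕0⊕0⊕1⊕0⊕0⊕1 = 0
s4: b4⊕b5⊕b6⊕b7⊕b12⊕b13⊕b14⊕b15⊕b20⊕b21⊕b22⊕b23⊕b28⊕b29⊕b30⊕b31 = 0⊕1⊕0⊕0⊕0⊕1⊕0⊕1⊕0⊕0⊕0⊕0⊕1⊕1⊕0⊕1 = 0
s8: b8⊕b9⊕b10⊕b11⊕b12⊕b13⊕b14⊕b15⊕b24⊕b25⊕b26⊕b27⊕b28⊕b29⊕b30⊕b31 = 1⊕1⊕0⊕0⊕0⊕1⊕0⊕1⊕0⊕0⊕1⊕0⊕1⊕1⊕0⊕1 = 0
s16: b16⊕b17⊕b18⊕b19⊕b20⊕b21⊕b22⊕b23⊕b24⊕b25⊕b26⊕b27⊕b28⊕b29⊕b30⊕b31 = 0⊕0⊕1⊕1⊕0⊕0⊕0⊕0⊕0⊕0⊕1⊕0⊕1⊕1⊕0⊕1 = 0
Syndrome (s16...s1) = 00001 → position 1.
Overall parity (XOR of all 32 bits, including p0): 1⊕0⊕1⊕0⊕0⊕1⊕0⊕0⊕1⊕1⊕0⊕0⊕0⊕1⊕0⊕1⊕0⊕0⊕1⊕1⊕0⊕0⊕0⊕0⊕0⊕0⊕1⊕0⊕1⊕1⊕0⊕1 = 1
Overall=1, syndrome position=1 → single-bit error at position 1.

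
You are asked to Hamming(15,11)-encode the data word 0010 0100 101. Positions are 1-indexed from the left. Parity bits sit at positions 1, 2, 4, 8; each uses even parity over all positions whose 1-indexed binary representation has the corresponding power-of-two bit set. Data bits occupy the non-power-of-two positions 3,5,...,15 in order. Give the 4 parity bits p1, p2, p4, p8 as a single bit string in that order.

0111

Place data bits at non-power-of-two positions: b3=0, b5=0, b6=1, b7=0, b9=0, b10=1, b11=0, b12=0, b13=1, b14=0, b15=1.
p1 = XOR of data positions {3,5,7,9,11,13,15} = 0⊕0⊕0⊕0⊕0⊕1⊕1 = 0
p2 = XOR of data positions {3,6,7,10,11,14,15} = 0⊕1⊕0⊕1⊕0⊕0⊕1 = 1
p4 = XOR of data positions {5,6,7,12,13,14,15} = 0⊕1⊕0⊕0⊕1⊕0⊕1 = 1
p8 = XOR of data positions {9,10,11,12,13,14,15} = 0⊕1⊕0⊕0⊕1⊕0⊕1 = 1
Parity bits p1,p2,p4,p8 = 0111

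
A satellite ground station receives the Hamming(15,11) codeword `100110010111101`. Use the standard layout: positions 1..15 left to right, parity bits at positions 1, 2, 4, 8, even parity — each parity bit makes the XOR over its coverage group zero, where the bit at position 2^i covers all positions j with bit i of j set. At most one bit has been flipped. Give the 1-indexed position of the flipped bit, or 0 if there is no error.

7

s1: b1⊕b3⊕b5⊕b7⊕b9⊕b11⊕b13⊕b15 = 1⊕0⊕1⊕0⊕0⊕1⊕1⊕1 = 1
s2: b2⊕b3⊕b6⊕b7⊕b10⊕b11⊕b14⊕b15 = 0⊕0⊕0⊕0⊕1⊕1⊕0⊕1 = 1
s4: b4⊕b5⊕b6⊕b7⊕b12⊕b13⊕b14⊕b15 = 1⊕1⊕0⊕0⊕1⊕1⊕0⊕1 = 1
s8: b8⊕b9⊕b10⊕b11⊕b12⊕b13⊕b14⊕b15 = 1⊕0⊕1⊕1⊕1⊕1⊕0⊕1 = 0
Syndrome (s8...s1) = 0111 → position 7.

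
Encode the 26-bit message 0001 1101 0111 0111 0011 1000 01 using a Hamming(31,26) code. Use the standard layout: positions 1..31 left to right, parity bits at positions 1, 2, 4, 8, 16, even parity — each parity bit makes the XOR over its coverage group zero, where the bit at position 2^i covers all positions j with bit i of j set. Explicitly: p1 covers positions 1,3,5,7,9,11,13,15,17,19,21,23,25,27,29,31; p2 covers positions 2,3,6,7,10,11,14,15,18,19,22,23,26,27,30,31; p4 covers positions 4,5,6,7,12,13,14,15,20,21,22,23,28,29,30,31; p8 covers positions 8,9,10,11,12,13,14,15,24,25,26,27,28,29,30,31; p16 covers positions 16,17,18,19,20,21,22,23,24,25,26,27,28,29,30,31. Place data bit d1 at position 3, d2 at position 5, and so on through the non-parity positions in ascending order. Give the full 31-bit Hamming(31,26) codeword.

0101001111010110101110011100001

Place data bits at non-power-of-two positions: b3=0, b5=0, b6=0, b7=1, b9=1, b10=1, b11=0, b12=1, b13=0, b14=1, b15=1, b17=1, b18=0, b19=1, b20=1, b21=1, b22=0, b23=0, b24=1, b25=1, b26=1, b27=0, b28=0, b29=0, b30=0, b31=1.
p1 = XOR of data positions {3,5,7,9,11,13,15,17,19,21,23,25,27,29,31} = 0⊕0⊕1⊕1⊕0⊕0⊕1⊕1⊕1⊕1⊕0⊕1⊕0⊕0⊕1 = 0
p2 = XOR of data positions {3,6,7,10,11,14,15,18,19,22,23,26,27,30,31} = 0⊕0⊕1⊕1⊕0⊕1⊕1⊕0⊕1⊕0⊕0⊕1⊕0⊕0⊕1 = 1
p4 = XOR of data positions {5,6,7,12,13,14,15,20,21,22,23,28,29,30,31} = 0⊕0⊕1⊕1⊕0⊕1⊕1⊕1⊕1⊕0⊕0⊕0⊕0⊕0⊕1 = 1
p8 = XOR of data positions {9,10,11,12,13,14,15,24,25,26,27,28,29,30,31} = 1⊕1⊕0⊕1⊕0⊕1⊕1⊕1⊕1⊕1⊕0⊕0⊕0⊕0⊕1 = 1
p16 = XOR of data positions {17,18,19,20,21,22,23,24,25,26,27,28,29,30,31} = 1⊕0⊕1⊕1⊕1⊕0⊕0⊕1⊕1⊕1⊕0⊕0⊕0⊕0⊕1 = 0
Codeword b1..b31 = 0101001111010110101110011100001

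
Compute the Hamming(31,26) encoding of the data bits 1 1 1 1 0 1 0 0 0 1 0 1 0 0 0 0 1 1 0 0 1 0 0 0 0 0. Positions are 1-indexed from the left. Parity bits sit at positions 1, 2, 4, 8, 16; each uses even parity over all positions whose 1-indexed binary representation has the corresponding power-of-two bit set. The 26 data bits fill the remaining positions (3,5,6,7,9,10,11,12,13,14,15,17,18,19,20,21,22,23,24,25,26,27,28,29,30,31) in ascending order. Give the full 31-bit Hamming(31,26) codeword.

Place data bits at non-power-of-two positions: b3=1, b5=1, b6=1, b7=1, b9=0, b10=1, b11=0, b12=0, b13=0, b14=1, b15=0, b17=1, b18=0, b19=0, b20=0, b21=0, b22=1, b23=1, b24=0, b25=0, b26=1, b27=0, b28=0, b29=0, b30=0, b31=0.
p1 = XOR of data positions {3,5,7,9,11,13,15,17,19,21,23,25,27,29,31} = 1⊕1⊕1⊕0⊕0⊕0⊕0⊕1⊕0⊕0⊕1⊕0⊕0⊕0⊕0 = 1
p2 = XOR of data positions {3,6,7,10,11,14,15,18,19,22,23,26,27,30,31} = 1⊕1⊕1⊕1⊕0⊕1⊕0⊕0⊕0⊕1⊕1⊕1⊕0⊕0⊕0 = 0
p4 = XOR of data positions {5,6,7,12,13,14,15,20,21,22,23,28,29,30,31} = 1⊕1⊕1⊕0⊕0⊕1⊕0⊕0⊕0⊕1⊕1⊕0⊕0⊕0⊕0 = 0
p8 = XOR of data positions {9,10,11,12,13,14,15,24,25,26,27,28,29,30,31} = 0⊕1⊕0⊕0⊕0⊕1⊕0⊕0⊕0⊕1⊕0⊕0⊕0⊕0⊕0 = 1
p16 = XOR of data positions {17,18,19,20,21,22,23,24,25,26,27,28,29,30,31} = 1⊕0⊕0⊕0⊕0⊕1⊕1⊕0⊕0⊕1⊕0⊕0⊕0⊕0⊕0 = 0
Codeword b1..b31 = 1010111101000100100001100100000

1010111101000100100001100100000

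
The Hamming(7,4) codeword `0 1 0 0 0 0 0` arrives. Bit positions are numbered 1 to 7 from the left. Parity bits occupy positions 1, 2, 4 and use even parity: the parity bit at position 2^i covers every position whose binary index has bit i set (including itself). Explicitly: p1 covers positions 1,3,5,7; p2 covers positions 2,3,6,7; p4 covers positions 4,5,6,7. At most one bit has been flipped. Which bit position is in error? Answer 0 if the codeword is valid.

s1: b1⊕b3⊕b5⊕b7 = 0⊕0⊕0⊕0 = 0
s2: b2⊕b3⊕b6⊕b7 = 1⊕0⊕0⊕0 = 1
s4: b4⊕b5⊕b6⊕b7 = 0⊕0⊕0⊕0 = 0
Syndrome (s4...s1) = 010 → position 2.

2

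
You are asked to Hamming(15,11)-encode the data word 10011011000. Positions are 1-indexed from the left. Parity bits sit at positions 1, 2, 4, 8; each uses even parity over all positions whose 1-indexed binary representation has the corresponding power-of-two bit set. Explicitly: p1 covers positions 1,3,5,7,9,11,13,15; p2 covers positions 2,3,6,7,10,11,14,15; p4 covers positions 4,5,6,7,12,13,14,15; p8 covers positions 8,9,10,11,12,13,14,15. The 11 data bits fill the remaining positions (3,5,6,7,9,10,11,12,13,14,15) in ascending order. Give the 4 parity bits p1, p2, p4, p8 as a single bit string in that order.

0101

Place data bits at non-power-of-two positions: b3=1, b5=0, b6=0, b7=1, b9=1, b10=0, b11=1, b12=1, b13=0, b14=0, b15=0.
p1 = XOR of data positions {3,5,7,9,11,13,15} = 1⊕0⊕1⊕1⊕1⊕0⊕0 = 0
p2 = XOR of data positions {3,6,7,10,11,14,15} = 1⊕0⊕1⊕0⊕1⊕0⊕0 = 1
p4 = XOR of data positions {5,6,7,12,13,14,15} = 0⊕0⊕1⊕1⊕0⊕0⊕0 = 0
p8 = XOR of data positions {9,10,11,12,13,14,15} = 1⊕0⊕1⊕1⊕0⊕0⊕0 = 1
Parity bits p1,p2,p4,p8 = 0101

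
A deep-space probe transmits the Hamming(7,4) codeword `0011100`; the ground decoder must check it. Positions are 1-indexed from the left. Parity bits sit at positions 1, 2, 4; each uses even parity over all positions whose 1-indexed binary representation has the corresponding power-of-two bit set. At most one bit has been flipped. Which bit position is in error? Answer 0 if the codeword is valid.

2

s1: b1⊕b3⊕b5⊕b7 = 0⊕1⊕1⊕0 = 0
s2: b2⊕b3⊕b6⊕b7 = 0⊕1⊕0⊕0 = 1
s4: b4⊕b5⊕b6⊕b7 = 1⊕1⊕0⊕0 = 0
Syndrome (s4...s1) = 010 → position 2.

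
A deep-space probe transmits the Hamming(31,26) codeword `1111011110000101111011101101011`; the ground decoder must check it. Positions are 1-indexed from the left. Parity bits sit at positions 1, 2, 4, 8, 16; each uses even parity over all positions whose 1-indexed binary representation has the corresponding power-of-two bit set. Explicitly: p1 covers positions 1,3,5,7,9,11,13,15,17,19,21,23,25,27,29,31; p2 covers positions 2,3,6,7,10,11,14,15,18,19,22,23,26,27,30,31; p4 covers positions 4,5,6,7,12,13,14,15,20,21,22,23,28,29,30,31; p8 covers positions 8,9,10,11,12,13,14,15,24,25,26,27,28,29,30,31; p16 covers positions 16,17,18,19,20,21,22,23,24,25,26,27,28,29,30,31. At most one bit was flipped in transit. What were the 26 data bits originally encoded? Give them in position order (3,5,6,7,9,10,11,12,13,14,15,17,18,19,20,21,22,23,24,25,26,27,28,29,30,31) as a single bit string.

10111000010111011101101011

s1: b1⊕b3⊕b5⊕b7⊕b9⊕b11⊕b13⊕b15⊕b17⊕b19⊕b21⊕b23⊕b25⊕b27⊕b29⊕b31 = 1⊕1⊕0⊕1⊕1⊕0⊕0⊕0⊕1⊕1⊕1⊕1⊕1⊕0⊕0⊕1 = 0
s2: b2⊕b3⊕b6⊕b7⊕b10⊕b11⊕b14⊕b15⊕b18⊕b19⊕b22⊕b23⊕b26⊕b27⊕b30⊕b31 = 1⊕1⊕1⊕1⊕0⊕0⊕1⊕0⊕1⊕1⊕1⊕1⊕1⊕0⊕1⊕1 = 0
s4: b4⊕b5⊕b6⊕b7⊕b12⊕b13⊕b14⊕b15⊕b20⊕b21⊕b22⊕b23⊕b28⊕b29⊕b30⊕b31 = 1⊕0⊕1⊕1⊕0⊕0⊕1⊕0⊕0⊕1⊕1⊕1⊕1⊕0⊕1⊕1 = 0
s8: b8⊕b9⊕b10⊕b11⊕b12⊕b13⊕b14⊕b15⊕b24⊕b25⊕b26⊕b27⊕b28⊕b29⊕b30⊕b31 = 1⊕1⊕0⊕0⊕0⊕0⊕1⊕0⊕0⊕1⊕1⊕0⊕1⊕0⊕1⊕1 = 0
s16: b16⊕b17⊕b18⊕b19⊕b20⊕b21⊕b22⊕b23⊕b24⊕b25⊕b26⊕b27⊕b28⊕b29⊕b30⊕b31 = 1⊕1⊕1⊕1⊕0⊕1⊕1⊕1⊕0⊕1⊕1⊕0⊕1⊕0⊕1⊕1 = 0
Syndrome (s16...s1) = 00000 → position 0 (no error).
No correction needed.
Data bits at positions 3,5,6,7,9,10,11,12,13,14,15,17,18,19,20,21,22,23,24,25,26,27,28,29,30,31: 10111000010111011101101011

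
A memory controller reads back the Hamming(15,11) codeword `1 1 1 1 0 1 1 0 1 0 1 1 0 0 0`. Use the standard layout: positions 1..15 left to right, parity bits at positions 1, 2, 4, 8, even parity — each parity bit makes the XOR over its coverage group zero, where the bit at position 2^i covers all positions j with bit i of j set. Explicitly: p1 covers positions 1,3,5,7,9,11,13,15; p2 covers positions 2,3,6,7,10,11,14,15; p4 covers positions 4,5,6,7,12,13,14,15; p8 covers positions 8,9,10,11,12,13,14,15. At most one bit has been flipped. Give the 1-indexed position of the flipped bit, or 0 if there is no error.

11

s1: b1⊕b3⊕b5⊕b7⊕b9⊕b11⊕b13⊕b15 = 1⊕1⊕0⊕1⊕1⊕1⊕0⊕0 = 1
s2: b2⊕b3⊕b6⊕b7⊕b10⊕b11⊕b14⊕b15 = 1⊕1⊕1⊕1⊕0⊕1⊕0⊕0 = 1
s4: b4⊕b5⊕b6⊕b7⊕b12⊕b13⊕b14⊕b15 = 1⊕0⊕1⊕1⊕1⊕0⊕0⊕0 = 0
s8: b8⊕b9⊕b10⊕b11⊕b12⊕b13⊕b14⊕b15 = 0⊕1⊕0⊕1⊕1⊕0⊕0⊕0 = 1
Syndrome (s8...s1) = 1011 → position 11.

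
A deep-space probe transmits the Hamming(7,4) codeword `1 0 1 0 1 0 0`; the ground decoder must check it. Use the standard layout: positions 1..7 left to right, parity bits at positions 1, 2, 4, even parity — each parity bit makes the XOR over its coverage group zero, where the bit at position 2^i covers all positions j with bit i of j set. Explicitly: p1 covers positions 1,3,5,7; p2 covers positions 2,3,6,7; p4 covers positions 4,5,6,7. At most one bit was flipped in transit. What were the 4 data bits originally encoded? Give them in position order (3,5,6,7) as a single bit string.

1101

s1: b1⊕b3⊕b5⊕b7 = 1⊕1⊕1⊕0 = 1
s2: b2⊕b3⊕b6⊕b7 = 0⊕1⊕0⊕0 = 1
s4: b4⊕b5⊕b6⊕b7 = 0⊕1⊕0⊕0 = 1
Syndrome (s4...s1) = 111 → position 7.
Flip bit 7: corrected codeword = 1010101
Data bits at positions 3,5,6,7: 1101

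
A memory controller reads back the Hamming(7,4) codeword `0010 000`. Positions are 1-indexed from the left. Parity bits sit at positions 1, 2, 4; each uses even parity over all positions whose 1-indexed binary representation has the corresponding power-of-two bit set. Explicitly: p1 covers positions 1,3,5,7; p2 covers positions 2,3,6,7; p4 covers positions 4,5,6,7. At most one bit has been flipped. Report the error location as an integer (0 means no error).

s1: b1⊕b3⊕b5⊕b7 = 0⊕1⊕0⊕0 = 1
s2: b2⊕b3⊕b6⊕b7 = 0⊕1⊕0⊕0 = 1
s4: b4⊕b5⊕b6⊕b7 = 0⊕0⊕0⊕0 = 0
Syndrome (s4...s1) = 011 → position 3.

3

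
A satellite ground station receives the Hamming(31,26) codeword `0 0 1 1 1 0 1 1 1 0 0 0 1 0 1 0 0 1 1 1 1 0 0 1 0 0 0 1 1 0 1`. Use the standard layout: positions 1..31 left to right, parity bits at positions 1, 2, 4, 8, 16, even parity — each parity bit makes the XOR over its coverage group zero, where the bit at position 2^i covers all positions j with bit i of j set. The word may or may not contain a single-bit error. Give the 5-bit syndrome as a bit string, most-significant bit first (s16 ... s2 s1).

00000

s1: b1⊕b3⊕b5⊕b7⊕b9⊕b11⊕b13⊕b15⊕b17⊕b19⊕b21⊕b23⊕b25⊕b27⊕b29⊕b31 = 0⊕1⊕1⊕1⊕1⊕0⊕1⊕1⊕0⊕1⊕1⊕0⊕0⊕0⊕1⊕1 = 0
s2: b2⊕b3⊕b6⊕b7⊕b10⊕b11⊕b14⊕b15⊕b18⊕b19⊕b22⊕b23⊕b26⊕b27⊕b30⊕b31 = 0⊕1⊕0⊕1⊕0⊕0⊕0⊕1⊕1⊕1⊕0⊕0⊕0⊕0⊕0⊕1 = 0
s4: b4⊕b5⊕b6⊕b7⊕b12⊕b13⊕b14⊕b15⊕b20⊕b21⊕b22⊕b23⊕b28⊕b29⊕b30⊕b31 = 1⊕1⊕0⊕1⊕0⊕1⊕0⊕1⊕1⊕1⊕0⊕0⊕1⊕1⊕0⊕1 = 0
s8: b8⊕b9⊕b10⊕b11⊕b12⊕b13⊕b14⊕b15⊕b24⊕b25⊕b26⊕b27⊕b28⊕b29⊕b30⊕b31 = 1⊕1⊕0⊕0⊕0⊕1⊕0⊕1⊕1⊕0⊕0⊕0⊕1⊕1⊕0⊕1 = 0
s16: b16⊕b17⊕b18⊕b19⊕b20⊕b21⊕b22⊕b23⊕b24⊕b25⊕b26⊕b27⊕b28⊕b29⊕b30⊕b31 = 0⊕0⊕1⊕1⊕1⊕1⊕0⊕0⊕1⊕0⊕0⊕0⊕1⊕1⊕0⊕1 = 0
Syndrome (s16...s1) = 00000 → position 0 (no error).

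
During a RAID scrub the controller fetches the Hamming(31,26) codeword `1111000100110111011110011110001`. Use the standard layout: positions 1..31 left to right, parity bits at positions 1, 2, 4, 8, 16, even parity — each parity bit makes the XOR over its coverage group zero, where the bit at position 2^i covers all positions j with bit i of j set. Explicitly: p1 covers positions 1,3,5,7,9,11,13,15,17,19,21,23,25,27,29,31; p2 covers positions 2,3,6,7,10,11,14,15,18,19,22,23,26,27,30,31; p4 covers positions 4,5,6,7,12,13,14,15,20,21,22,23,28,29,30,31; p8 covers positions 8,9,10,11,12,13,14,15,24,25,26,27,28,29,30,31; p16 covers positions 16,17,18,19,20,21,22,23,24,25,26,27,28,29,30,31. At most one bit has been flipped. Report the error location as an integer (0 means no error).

s1: b1⊕b3⊕b5⊕b7⊕b9⊕b11⊕b13⊕b15⊕b17⊕b19⊕b21⊕b23⊕b25⊕b27⊕b29⊕b31 = 1⊕1⊕0⊕0⊕0⊕1⊕0⊕1⊕0⊕1⊕1⊕0⊕1⊕1⊕0⊕1 = 1
s2: b2⊕b3⊕b6⊕b7⊕b10⊕b11⊕b14⊕b15⊕b18⊕b19⊕b22⊕b23⊕b26⊕b27⊕b30⊕b31 = 1⊕1⊕0⊕0⊕0⊕1⊕1⊕1⊕1⊕1⊕0⊕0⊕1⊕1⊕0⊕1 = 0
s4: b4⊕b5⊕b6⊕b7⊕b12⊕b13⊕b14⊕b15⊕b20⊕b21⊕b22⊕b23⊕b28⊕b29⊕b30⊕b31 = 1⊕0⊕0⊕0⊕1⊕0⊕1⊕1⊕1⊕1⊕0⊕0⊕0⊕0⊕0⊕1 = 1
s8: b8⊕b9⊕b10⊕b11⊕b12⊕b13⊕b14⊕b15⊕b24⊕b25⊕b26⊕b27⊕b28⊕b29⊕b30⊕b31 = 1⊕0⊕0⊕1⊕1⊕0⊕1⊕1⊕1⊕1⊕1⊕1⊕0⊕0⊕0⊕1 = 0
s16: b16⊕b17⊕b18⊕b19⊕b20⊕b21⊕b22⊕b23⊕b24⊕b25⊕b26⊕b27⊕b28⊕b29⊕b30⊕b31 = 1⊕0⊕1⊕1⊕1⊕1⊕0⊕0⊕1⊕1⊕1⊕1⊕0⊕0⊕0⊕1 = 0
Syndrome (s16...s1) = 00101 → position 5.

5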